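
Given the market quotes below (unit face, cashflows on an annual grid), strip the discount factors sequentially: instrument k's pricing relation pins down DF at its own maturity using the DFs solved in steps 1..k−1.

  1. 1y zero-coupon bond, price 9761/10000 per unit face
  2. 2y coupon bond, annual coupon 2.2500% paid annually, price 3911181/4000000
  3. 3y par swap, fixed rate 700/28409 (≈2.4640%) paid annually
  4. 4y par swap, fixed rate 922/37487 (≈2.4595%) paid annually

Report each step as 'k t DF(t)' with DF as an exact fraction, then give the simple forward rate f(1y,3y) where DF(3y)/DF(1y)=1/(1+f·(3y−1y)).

1 1 9761/10000
2 2 2337/2500
3 3 93/100
4 4 4539/5000
f(1y,3y) = ((9761/10000)/(93/100) − 1)/(2) = 461/18600 ≈ 2.4785%

step 1 [1y] zero: DF = P = 9761/10000 ≈ 0.976100
step 2 [2y] bond c/1=9/400: DF=(3911181/4000000 − 9/400·(0.976100))/(1+9/400) = 2337/2500 ≈ 0.934800
step 3 [3y] swap r/1=700/28409: DF=(1 − 700/28409·(0.976100+0.934800))/(1+700/28409) = 93/100 ≈ 0.930000
step 4 [4y] swap r/1=922/37487: DF=(1 − 922/37487·(0.976100+0.934800+0.930000))/(1+922/37487) = 4539/5000 ≈ 0.907800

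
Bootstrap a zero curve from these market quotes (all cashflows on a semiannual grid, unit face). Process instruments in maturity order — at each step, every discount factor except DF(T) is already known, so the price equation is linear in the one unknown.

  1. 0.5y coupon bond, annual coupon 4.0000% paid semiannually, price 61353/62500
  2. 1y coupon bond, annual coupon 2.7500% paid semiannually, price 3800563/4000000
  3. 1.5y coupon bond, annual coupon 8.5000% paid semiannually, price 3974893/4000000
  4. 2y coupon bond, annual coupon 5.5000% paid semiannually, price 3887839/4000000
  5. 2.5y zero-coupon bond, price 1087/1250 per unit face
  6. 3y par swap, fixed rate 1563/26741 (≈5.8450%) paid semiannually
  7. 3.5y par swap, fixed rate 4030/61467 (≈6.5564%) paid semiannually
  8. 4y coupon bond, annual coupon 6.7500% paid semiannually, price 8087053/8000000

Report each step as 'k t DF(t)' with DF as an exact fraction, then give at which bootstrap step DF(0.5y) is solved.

step 1 [0.5y] bond c/2=1/50: DF=(61353/62500 − 1/50·(0))/(1+1/50) = 1203/1250 ≈ 0.962400
step 2 [1y] bond c/2=11/800: DF=(3800563/4000000 − 11/800·(0.962400))/(1+11/800) = 4621/5000 ≈ 0.924200
step 3 [1.5y] bond c/2=17/400: DF=(3974893/4000000 − 17/400·(0.962400+0.924200))/(1+17/400) = 8763/10000 ≈ 0.876300
step 4 [2y] bond c/2=11/400: DF=(3887839/4000000 − 11/400·(0.962400+0.924200+0.876300))/(1+11/400) = 109/125 ≈ 0.872000
step 5 [2.5y] zero: DF = P = 1087/1250 ≈ 0.869600
step 6 [3y] swap r/2=1563/53482: DF=(1 − 1563/53482·(0.962400+0.924200+0.876300+0.872000+0.869600))/(1+1563/53482) = 8437/10000 ≈ 0.843700
step 7 [3.5y] swap r/2=2015/61467: DF=(1 − 2015/61467·(0.962400+0.924200+0.876300+0.872000+0.869600+0.843700))/(1+2015/61467) = 1597/2000 ≈ 0.798500
step 8 [4y] bond c/2=27/800: DF=(8087053/8000000 − 27/800·(0.962400+0.924200+0.876300+0.872000+0.869600+0.843700+0.798500))/(1+27/800) = 1943/2500 ≈ 0.777200

1 1/2 1203/1250
2 1 4621/5000
3 3/2 8763/10000
4 2 109/125
5 5/2 1087/1250
6 3 8437/10000
7 7/2 1597/2000
8 4 1943/2500
DF(0.5y) is solved at step 1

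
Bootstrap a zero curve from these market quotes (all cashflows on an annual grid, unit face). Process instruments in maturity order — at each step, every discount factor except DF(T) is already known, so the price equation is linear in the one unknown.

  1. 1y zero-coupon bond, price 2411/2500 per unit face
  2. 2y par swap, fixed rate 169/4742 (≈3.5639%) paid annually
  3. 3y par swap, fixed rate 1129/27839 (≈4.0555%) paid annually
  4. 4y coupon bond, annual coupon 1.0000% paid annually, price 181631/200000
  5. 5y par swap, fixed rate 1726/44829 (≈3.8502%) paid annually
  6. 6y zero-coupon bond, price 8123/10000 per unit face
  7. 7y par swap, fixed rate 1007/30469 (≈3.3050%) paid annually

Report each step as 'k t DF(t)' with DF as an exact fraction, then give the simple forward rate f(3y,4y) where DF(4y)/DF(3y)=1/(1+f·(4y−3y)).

1 1 2411/2500
2 2 2331/2500
3 3 8871/10000
4 4 2179/2500
5 5 4137/5000
6 6 8123/10000
7 7 3993/5000
f(3y,4y) = ((8871/10000)/(2179/2500) − 1)/(1) = 155/8716 ≈ 1.7783%

step 1 [1y] zero: DF = P = 2411/2500 ≈ 0.964400
step 2 [2y] swap r/1=169/4742: DF=(1 − 169/4742·(0.964400))/(1+169/4742) = 2331/2500 ≈ 0.932400
step 3 [3y] swap r/1=1129/27839: DF=(1 − 1129/27839·(0.964400+0.932400))/(1+1129/27839) = 8871/10000 ≈ 0.887100
step 4 [4y] bond c/1=1/100: DF=(181631/200000 − 1/100·(0.964400+0.932400+0.887100))/(1+1/100) = 2179/2500 ≈ 0.871600
step 5 [5y] swap r/1=1726/44829: DF=(1 − 1726/44829·(0.964400+0.932400+0.887100+0.871600))/(1+1726/44829) = 4137/5000 ≈ 0.827400
step 6 [6y] zero: DF = P = 8123/10000 ≈ 0.812300
step 7 [7y] swap r/1=1007/30469: DF=(1 − 1007/30469·(0.964400+0.932400+0.887100+0.871600+0.827400+0.812300))/(1+1007/30469) = 3993/5000 ≈ 0.798600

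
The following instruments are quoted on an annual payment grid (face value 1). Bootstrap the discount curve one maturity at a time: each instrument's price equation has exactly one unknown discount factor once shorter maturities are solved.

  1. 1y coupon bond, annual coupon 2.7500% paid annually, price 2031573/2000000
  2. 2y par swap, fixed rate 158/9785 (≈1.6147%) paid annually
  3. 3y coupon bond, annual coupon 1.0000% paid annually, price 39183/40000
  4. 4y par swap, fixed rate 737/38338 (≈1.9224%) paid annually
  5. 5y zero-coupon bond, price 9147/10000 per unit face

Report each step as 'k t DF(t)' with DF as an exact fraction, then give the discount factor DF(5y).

step 1 [1y] bond c/1=11/400: DF=(2031573/2000000 − 11/400·(0))/(1+11/400) = 4943/5000 ≈ 0.988600
step 2 [2y] swap r/1=158/9785: DF=(1 − 158/9785·(0.988600))/(1+158/9785) = 2421/2500 ≈ 0.968400
step 3 [3y] bond c/1=1/100: DF=(39183/40000 − 1/100·(0.988600+0.968400))/(1+1/100) = 1901/2000 ≈ 0.950500
step 4 [4y] swap r/1=737/38338: DF=(1 − 737/38338·(0.988600+0.968400+0.950500))/(1+737/38338) = 9263/10000 ≈ 0.926300
step 5 [5y] zero: DF = P = 9147/10000 ≈ 0.914700

1 1 4943/5000
2 2 2421/2500
3 3 1901/2000
4 4 9263/10000
5 5 9147/10000
DF(5y) = 9147/10000 ≈ 0.914700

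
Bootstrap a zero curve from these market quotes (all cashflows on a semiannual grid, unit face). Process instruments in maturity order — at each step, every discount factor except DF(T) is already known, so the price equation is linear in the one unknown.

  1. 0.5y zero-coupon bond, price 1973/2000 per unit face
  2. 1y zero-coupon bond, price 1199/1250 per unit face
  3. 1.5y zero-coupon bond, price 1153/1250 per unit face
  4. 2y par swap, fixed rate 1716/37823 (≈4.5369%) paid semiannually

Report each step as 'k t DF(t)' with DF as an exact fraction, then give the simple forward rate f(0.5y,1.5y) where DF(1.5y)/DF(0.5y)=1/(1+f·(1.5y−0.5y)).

step 1 [0.5y] zero: DF = P = 1973/2000 ≈ 0.986500
step 2 [1y] zero: DF = P = 1199/1250 ≈ 0.959200
step 3 [1.5y] zero: DF = P = 1153/1250 ≈ 0.922400
step 4 [2y] swap r/2=858/37823: DF=(1 − 858/37823·(0.986500+0.959200+0.922400))/(1+858/37823) = 4571/5000 ≈ 0.914200

1 1/2 1973/2000
2 1 1199/1250
3 3/2 1153/1250
4 2 4571/5000
f(0.5y,1.5y) = ((1973/2000)/(1153/1250) − 1)/(1) = 641/9224 ≈ 6.9493%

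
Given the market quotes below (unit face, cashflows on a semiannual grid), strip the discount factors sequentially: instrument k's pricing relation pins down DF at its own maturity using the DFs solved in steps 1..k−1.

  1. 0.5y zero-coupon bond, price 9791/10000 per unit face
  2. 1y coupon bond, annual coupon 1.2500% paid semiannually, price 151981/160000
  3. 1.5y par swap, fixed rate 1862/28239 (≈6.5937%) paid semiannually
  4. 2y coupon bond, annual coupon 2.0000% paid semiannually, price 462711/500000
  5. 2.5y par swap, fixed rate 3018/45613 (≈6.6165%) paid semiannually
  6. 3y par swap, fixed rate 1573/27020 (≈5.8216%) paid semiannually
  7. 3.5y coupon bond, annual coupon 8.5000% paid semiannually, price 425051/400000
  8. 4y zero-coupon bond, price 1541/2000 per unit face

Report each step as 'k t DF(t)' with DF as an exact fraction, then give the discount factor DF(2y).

step 1 [0.5y] zero: DF = P = 9791/10000 ≈ 0.979100
step 2 [1y] bond c/2=1/160: DF=(151981/160000 − 1/160·(0.979100))/(1+1/160) = 9379/10000 ≈ 0.937900
step 3 [1.5y] swap r/2=931/28239: DF=(1 − 931/28239·(0.979100+0.937900))/(1+931/28239) = 9069/10000 ≈ 0.906900
step 4 [2y] bond c/2=1/100: DF=(462711/500000 − 1/100·(0.979100+0.937900+0.906900))/(1+1/100) = 8883/10000 ≈ 0.888300
step 5 [2.5y] swap r/2=1509/45613: DF=(1 − 1509/45613·(0.979100+0.937900+0.906900+0.888300))/(1+1509/45613) = 8491/10000 ≈ 0.849100
step 6 [3y] swap r/2=1573/54040: DF=(1 − 1573/54040·(0.979100+0.937900+0.906900+0.888300+0.849100))/(1+1573/54040) = 8427/10000 ≈ 0.842700
step 7 [3.5y] bond c/2=17/400: DF=(425051/400000 − 17/400·(0.979100+0.937900+0.906900+0.888300+0.849100+0.842700))/(1+17/400) = 799/1000 ≈ 0.799000
step 8 [4y] zero: DF = P = 1541/2000 ≈ 0.770500

1 1/2 9791/10000
2 1 9379/10000
3 3/2 9069/10000
4 2 8883/10000
5 5/2 8491/10000
6 3 8427/10000
7 7/2 799/1000
8 4 1541/2000
DF(2y) = 8883/10000 ≈ 0.888300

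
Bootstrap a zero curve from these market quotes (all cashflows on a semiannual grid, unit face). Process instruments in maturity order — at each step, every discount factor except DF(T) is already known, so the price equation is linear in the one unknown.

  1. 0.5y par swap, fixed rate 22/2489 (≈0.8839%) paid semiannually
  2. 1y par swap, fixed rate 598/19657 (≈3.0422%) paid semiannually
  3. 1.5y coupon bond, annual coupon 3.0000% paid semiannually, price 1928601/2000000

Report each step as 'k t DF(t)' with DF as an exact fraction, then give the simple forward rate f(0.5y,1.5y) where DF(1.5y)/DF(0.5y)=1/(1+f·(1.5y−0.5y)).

step 1 [0.5y] swap r/2=11/2489: DF=(1 − 11/2489·(0))/(1+11/2489) = 2489/2500 ≈ 0.995600
step 2 [1y] swap r/2=299/19657: DF=(1 − 299/19657·(0.995600))/(1+299/19657) = 9701/10000 ≈ 0.970100
step 3 [1.5y] bond c/2=3/200: DF=(1928601/2000000 − 3/200·(0.995600+0.970100))/(1+3/200) = 921/1000 ≈ 0.921000

1 1/2 2489/2500
2 1 9701/10000
3 3/2 921/1000
f(0.5y,1.5y) = ((2489/2500)/(921/1000) − 1)/(1) = 373/4605 ≈ 8.0999%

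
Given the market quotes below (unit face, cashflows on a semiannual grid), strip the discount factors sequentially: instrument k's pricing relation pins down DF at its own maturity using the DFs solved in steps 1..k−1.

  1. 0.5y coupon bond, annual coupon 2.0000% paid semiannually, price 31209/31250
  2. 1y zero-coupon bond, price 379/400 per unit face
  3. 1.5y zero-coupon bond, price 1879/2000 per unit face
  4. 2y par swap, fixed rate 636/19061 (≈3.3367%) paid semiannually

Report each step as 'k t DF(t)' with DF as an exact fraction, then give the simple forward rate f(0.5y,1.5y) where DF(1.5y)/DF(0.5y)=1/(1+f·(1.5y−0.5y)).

1 1/2 618/625
2 1 379/400
3 3/2 1879/2000
4 2 2341/2500
f(0.5y,1.5y) = ((618/625)/(1879/2000) − 1)/(1) = 493/9395 ≈ 5.2475%

step 1 [0.5y] bond c/2=1/100: DF=(31209/31250 − 1/100·(0))/(1+1/100) = 618/625 ≈ 0.988800
step 2 [1y] zero: DF = P = 379/400 ≈ 0.947500
step 3 [1.5y] zero: DF = P = 1879/2000 ≈ 0.939500
step 4 [2y] swap r/2=318/19061: DF=(1 − 318/19061·(0.988800+0.947500+0.939500))/(1+318/19061) = 2341/2500 ≈ 0.936400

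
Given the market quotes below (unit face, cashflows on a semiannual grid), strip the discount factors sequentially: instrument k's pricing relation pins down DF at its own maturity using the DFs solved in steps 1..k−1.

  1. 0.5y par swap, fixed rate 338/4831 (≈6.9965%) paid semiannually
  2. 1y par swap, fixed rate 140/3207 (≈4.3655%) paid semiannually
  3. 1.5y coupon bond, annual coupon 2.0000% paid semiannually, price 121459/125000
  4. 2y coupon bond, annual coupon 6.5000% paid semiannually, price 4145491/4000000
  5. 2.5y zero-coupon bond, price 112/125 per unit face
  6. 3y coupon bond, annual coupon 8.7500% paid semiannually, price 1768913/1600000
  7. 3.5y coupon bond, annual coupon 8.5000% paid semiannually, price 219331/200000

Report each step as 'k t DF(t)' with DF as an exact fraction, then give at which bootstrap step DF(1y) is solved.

1 1/2 4831/5000
2 1 479/500
3 3/2 943/1000
4 2 1827/2000
5 5/2 112/125
6 3 1079/1250
7 7/2 8261/10000
DF(1y) is solved at step 2

step 1 [0.5y] swap r/2=169/4831: DF=(1 − 169/4831·(0))/(1+169/4831) = 4831/5000 ≈ 0.966200
step 2 [1y] swap r/2=70/3207: DF=(1 − 70/3207·(0.966200))/(1+70/3207) = 479/500 ≈ 0.958000
step 3 [1.5y] bond c/2=1/100: DF=(121459/125000 − 1/100·(0.966200+0.958000))/(1+1/100) = 943/1000 ≈ 0.943000
step 4 [2y] bond c/2=13/400: DF=(4145491/4000000 − 13/400·(0.966200+0.958000+0.943000))/(1+13/400) = 1827/2000 ≈ 0.913500
step 5 [2.5y] zero: DF = P = 112/125 ≈ 0.896000
step 6 [3y] bond c/2=7/160: DF=(1768913/1600000 − 7/160·(0.966200+0.958000+0.943000+0.913500+0.896000))/(1+7/160) = 1079/1250 ≈ 0.863200
step 7 [3.5y] bond c/2=17/400: DF=(219331/200000 − 17/400·(0.966200+0.958000+0.943000+0.913500+0.896000+0.863200))/(1+17/400) = 8261/10000 ≈ 0.826100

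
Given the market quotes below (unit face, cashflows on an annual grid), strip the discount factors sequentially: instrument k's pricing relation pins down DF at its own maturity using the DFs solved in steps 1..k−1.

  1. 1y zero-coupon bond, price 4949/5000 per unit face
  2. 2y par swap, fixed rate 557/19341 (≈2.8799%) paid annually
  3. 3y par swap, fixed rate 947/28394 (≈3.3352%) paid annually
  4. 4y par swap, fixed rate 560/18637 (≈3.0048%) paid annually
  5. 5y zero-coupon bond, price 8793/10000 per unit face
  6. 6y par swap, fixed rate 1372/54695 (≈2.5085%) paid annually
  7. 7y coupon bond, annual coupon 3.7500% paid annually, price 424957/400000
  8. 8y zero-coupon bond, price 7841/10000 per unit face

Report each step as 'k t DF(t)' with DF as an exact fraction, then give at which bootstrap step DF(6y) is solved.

1 1 4949/5000
2 2 9443/10000
3 3 9053/10000
4 4 111/125
5 5 8793/10000
6 6 2157/2500
7 7 8263/10000
8 8 7841/10000
DF(6y) is solved at step 6

step 1 [1y] zero: DF = P = 4949/5000 ≈ 0.989800
step 2 [2y] swap r/1=557/19341: DF=(1 − 557/19341·(0.989800))/(1+557/19341) = 9443/10000 ≈ 0.944300
step 3 [3y] swap r/1=947/28394: DF=(1 − 947/28394·(0.989800+0.944300))/(1+947/28394) = 9053/10000 ≈ 0.905300
step 4 [4y] swap r/1=560/18637: DF=(1 − 560/18637·(0.989800+0.944300+0.905300))/(1+560/18637) = 111/125 ≈ 0.888000
step 5 [5y] zero: DF = P = 8793/10000 ≈ 0.879300
step 6 [6y] swap r/1=1372/54695: DF=(1 − 1372/54695·(0.989800+0.944300+0.905300+0.888000+0.879300))/(1+1372/54695) = 2157/2500 ≈ 0.862800
step 7 [7y] bond c/1=3/80: DF=(424957/400000 − 3/80·(0.989800+0.944300+0.905300+0.888000+0.879300+0.862800))/(1+3/80) = 8263/10000 ≈ 0.826300
step 8 [8y] zero: DF = P = 7841/10000 ≈ 0.784100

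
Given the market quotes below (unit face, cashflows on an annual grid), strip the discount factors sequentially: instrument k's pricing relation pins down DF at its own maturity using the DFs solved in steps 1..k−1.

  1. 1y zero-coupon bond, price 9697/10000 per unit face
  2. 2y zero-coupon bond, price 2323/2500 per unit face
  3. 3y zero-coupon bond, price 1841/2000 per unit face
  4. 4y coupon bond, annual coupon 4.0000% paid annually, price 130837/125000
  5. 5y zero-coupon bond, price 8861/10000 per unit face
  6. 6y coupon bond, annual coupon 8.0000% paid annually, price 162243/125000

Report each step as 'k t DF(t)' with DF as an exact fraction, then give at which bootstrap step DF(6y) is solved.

1 1 9697/10000
2 2 2323/2500
3 3 1841/2000
4 4 449/500
5 5 8861/10000
6 6 538/625
DF(6y) is solved at step 6

step 1 [1y] zero: DF = P = 9697/10000 ≈ 0.969700
step 2 [2y] zero: DF = P = 2323/2500 ≈ 0.929200
step 3 [3y] zero: DF = P = 1841/2000 ≈ 0.920500
step 4 [4y] bond c/1=1/25: DF=(130837/125000 − 1/25·(0.969700+0.929200+0.920500))/(1+1/25) = 449/500 ≈ 0.898000
step 5 [5y] zero: DF = P = 8861/10000 ≈ 0.886100
step 6 [6y] bond c/1=2/25: DF=(162243/125000 − 2/25·(0.969700+0.929200+0.920500+0.898000+0.886100))/(1+2/25) = 538/625 ≈ 0.860800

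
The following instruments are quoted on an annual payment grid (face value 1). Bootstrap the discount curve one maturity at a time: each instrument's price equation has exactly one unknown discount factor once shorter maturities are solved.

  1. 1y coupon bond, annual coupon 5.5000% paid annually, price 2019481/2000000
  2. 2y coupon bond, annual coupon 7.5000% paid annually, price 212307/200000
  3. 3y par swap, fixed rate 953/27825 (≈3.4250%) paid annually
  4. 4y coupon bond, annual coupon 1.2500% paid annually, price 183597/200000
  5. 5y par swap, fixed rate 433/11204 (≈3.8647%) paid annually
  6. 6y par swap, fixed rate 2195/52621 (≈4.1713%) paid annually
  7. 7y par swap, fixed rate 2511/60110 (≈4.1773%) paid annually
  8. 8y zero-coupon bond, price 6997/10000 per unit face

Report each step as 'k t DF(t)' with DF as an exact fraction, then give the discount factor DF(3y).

step 1 [1y] bond c/1=11/200: DF=(2019481/2000000 − 11/200·(0))/(1+11/200) = 9571/10000 ≈ 0.957100
step 2 [2y] bond c/1=3/40: DF=(212307/200000 − 3/40·(0.957100))/(1+3/40) = 9207/10000 ≈ 0.920700
step 3 [3y] swap r/1=953/27825: DF=(1 − 953/27825·(0.957100+0.920700))/(1+953/27825) = 9047/10000 ≈ 0.904700
step 4 [4y] bond c/1=1/80: DF=(183597/200000 − 1/80·(0.957100+0.920700+0.904700))/(1+1/80) = 8723/10000 ≈ 0.872300
step 5 [5y] swap r/1=433/11204: DF=(1 − 433/11204·(0.957100+0.920700+0.904700+0.872300))/(1+433/11204) = 2067/2500 ≈ 0.826800
step 6 [6y] swap r/1=2195/52621: DF=(1 − 2195/52621·(0.957100+0.920700+0.904700+0.872300+0.826800))/(1+2195/52621) = 1561/2000 ≈ 0.780500
step 7 [7y] swap r/1=2511/60110: DF=(1 − 2511/60110·(0.957100+0.920700+0.904700+0.872300+0.826800+0.780500))/(1+2511/60110) = 7489/10000 ≈ 0.748900
step 8 [8y] zero: DF = P = 6997/10000 ≈ 0.699700

1 1 9571/10000
2 2 9207/10000
3 3 9047/10000
4 4 8723/10000
5 5 2067/2500
6 6 1561/2000
7 7 7489/10000
8 8 6997/10000
DF(3y) = 9047/10000 ≈ 0.904700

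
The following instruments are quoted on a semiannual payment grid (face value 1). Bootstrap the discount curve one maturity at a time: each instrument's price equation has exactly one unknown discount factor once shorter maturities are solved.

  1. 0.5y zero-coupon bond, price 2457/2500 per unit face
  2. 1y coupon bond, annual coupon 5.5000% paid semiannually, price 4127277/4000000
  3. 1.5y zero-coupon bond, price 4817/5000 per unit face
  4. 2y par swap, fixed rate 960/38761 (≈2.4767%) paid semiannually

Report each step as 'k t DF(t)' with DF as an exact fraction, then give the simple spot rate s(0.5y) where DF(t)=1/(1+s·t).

1 1/2 2457/2500
2 1 9779/10000
3 3/2 4817/5000
4 2 119/125
s(0.5y) = (1/(2457/2500) − 1)/(1/2) = 86/2457 ≈ 3.5002%

step 1 [0.5y] zero: DF = P = 2457/2500 ≈ 0.982800
step 2 [1y] bond c/2=11/400: DF=(4127277/4000000 − 11/400·(0.982800))/(1+11/400) = 9779/10000 ≈ 0.977900
step 3 [1.5y] zero: DF = P = 4817/5000 ≈ 0.963400
step 4 [2y] swap r/2=480/38761: DF=(1 − 480/38761·(0.982800+0.977900+0.963400))/(1+480/38761) = 119/125 ≈ 0.952000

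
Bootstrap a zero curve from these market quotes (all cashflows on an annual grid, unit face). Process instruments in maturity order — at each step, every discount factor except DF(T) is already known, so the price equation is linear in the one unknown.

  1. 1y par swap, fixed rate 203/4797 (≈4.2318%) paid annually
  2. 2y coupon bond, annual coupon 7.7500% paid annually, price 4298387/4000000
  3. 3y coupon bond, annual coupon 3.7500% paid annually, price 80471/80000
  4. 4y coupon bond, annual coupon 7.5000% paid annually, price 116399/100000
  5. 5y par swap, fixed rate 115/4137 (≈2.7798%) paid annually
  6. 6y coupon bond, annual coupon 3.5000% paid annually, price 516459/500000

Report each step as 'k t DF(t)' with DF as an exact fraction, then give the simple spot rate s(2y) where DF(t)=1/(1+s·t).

1 1 4797/5000
2 2 9283/10000
3 3 9013/10000
4 4 4441/5000
5 5 1747/2000
6 6 8441/10000
s(2y) = (1/(9283/10000) − 1)/(2) = 717/18566 ≈ 3.8619%

step 1 [1y] swap r/1=203/4797: DF=(1 − 203/4797·(0))/(1+203/4797) = 4797/5000 ≈ 0.959400
step 2 [2y] bond c/1=31/400: DF=(4298387/4000000 − 31/400·(0.959400))/(1+31/400) = 9283/10000 ≈ 0.928300
step 3 [3y] bond c/1=3/80: DF=(80471/80000 − 3/80·(0.959400+0.928300))/(1+3/80) = 9013/10000 ≈ 0.901300
step 4 [4y] bond c/1=3/40: DF=(116399/100000 − 3/40·(0.959400+0.928300+0.901300))/(1+3/40) = 4441/5000 ≈ 0.888200
step 5 [5y] swap r/1=115/4137: DF=(1 − 115/4137·(0.959400+0.928300+0.901300+0.888200))/(1+115/4137) = 1747/2000 ≈ 0.873500
step 6 [6y] bond c/1=7/200: DF=(516459/500000 − 7/200·(0.959400+0.928300+0.901300+0.888200+0.873500))/(1+7/200) = 8441/10000 ≈ 0.844100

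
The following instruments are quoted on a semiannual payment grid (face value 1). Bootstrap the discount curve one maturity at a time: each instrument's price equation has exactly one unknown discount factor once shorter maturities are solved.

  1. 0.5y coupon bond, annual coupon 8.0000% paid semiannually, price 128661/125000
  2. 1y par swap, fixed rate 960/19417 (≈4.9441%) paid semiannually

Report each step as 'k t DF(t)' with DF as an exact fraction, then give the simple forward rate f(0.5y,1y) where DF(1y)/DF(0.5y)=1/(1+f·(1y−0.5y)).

step 1 [0.5y] bond c/2=1/25: DF=(128661/125000 − 1/25·(0))/(1+1/25) = 9897/10000 ≈ 0.989700
step 2 [1y] swap r/2=480/19417: DF=(1 − 480/19417·(0.989700))/(1+480/19417) = 119/125 ≈ 0.952000

1 1/2 9897/10000
2 1 119/125
f(0.5y,1y) = ((9897/10000)/(119/125) − 1)/(1/2) = 377/4760 ≈ 7.9202%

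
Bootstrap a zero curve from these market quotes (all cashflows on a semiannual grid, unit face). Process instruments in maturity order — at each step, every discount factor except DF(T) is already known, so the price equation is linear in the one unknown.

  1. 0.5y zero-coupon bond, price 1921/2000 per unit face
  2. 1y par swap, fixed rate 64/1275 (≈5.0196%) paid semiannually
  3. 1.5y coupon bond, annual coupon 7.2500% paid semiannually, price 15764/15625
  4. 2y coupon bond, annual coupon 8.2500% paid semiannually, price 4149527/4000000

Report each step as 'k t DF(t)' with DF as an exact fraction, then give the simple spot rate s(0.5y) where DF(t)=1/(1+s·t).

step 1 [0.5y] zero: DF = P = 1921/2000 ≈ 0.960500
step 2 [1y] swap r/2=32/1275: DF=(1 − 32/1275·(0.960500))/(1+32/1275) = 119/125 ≈ 0.952000
step 3 [1.5y] bond c/2=29/800: DF=(15764/15625 − 29/800·(0.960500+0.952000))/(1+29/800) = 9067/10000 ≈ 0.906700
step 4 [2y] bond c/2=33/800: DF=(4149527/4000000 − 33/800·(0.960500+0.952000+0.906700))/(1+33/800) = 4423/5000 ≈ 0.884600

1 1/2 1921/2000
2 1 119/125
3 3/2 9067/10000
4 2 4423/5000
s(0.5y) = (1/(1921/2000) − 1)/(1/2) = 158/1921 ≈ 8.2249%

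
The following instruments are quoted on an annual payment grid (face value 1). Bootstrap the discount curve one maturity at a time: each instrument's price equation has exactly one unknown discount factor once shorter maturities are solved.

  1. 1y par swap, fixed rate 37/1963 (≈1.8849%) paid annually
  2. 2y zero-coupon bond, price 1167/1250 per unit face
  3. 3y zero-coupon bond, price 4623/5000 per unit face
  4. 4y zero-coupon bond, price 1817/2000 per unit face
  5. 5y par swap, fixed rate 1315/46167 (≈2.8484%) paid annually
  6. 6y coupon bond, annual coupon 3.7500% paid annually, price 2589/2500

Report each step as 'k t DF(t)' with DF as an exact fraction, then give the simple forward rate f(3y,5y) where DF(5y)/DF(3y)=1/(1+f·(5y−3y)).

step 1 [1y] swap r/1=37/1963: DF=(1 − 37/1963·(0))/(1+37/1963) = 1963/2000 ≈ 0.981500
step 2 [2y] zero: DF = P = 1167/1250 ≈ 0.933600
step 3 [3y] zero: DF = P = 4623/5000 ≈ 0.924600
step 4 [4y] zero: DF = P = 1817/2000 ≈ 0.908500
step 5 [5y] swap r/1=1315/46167: DF=(1 − 1315/46167·(0.981500+0.933600+0.924600+0.908500))/(1+1315/46167) = 1737/2000 ≈ 0.868500
step 6 [6y] bond c/1=3/80: DF=(2589/2500 − 3/80·(0.981500+0.933600+0.924600+0.908500+0.868500))/(1+3/80) = 8313/10000 ≈ 0.831300

1 1 1963/2000
2 2 1167/1250
3 3 4623/5000
4 4 1817/2000
5 5 1737/2000
6 6 8313/10000
f(3y,5y) = ((4623/5000)/(1737/2000) − 1)/(2) = 187/5790 ≈ 3.2297%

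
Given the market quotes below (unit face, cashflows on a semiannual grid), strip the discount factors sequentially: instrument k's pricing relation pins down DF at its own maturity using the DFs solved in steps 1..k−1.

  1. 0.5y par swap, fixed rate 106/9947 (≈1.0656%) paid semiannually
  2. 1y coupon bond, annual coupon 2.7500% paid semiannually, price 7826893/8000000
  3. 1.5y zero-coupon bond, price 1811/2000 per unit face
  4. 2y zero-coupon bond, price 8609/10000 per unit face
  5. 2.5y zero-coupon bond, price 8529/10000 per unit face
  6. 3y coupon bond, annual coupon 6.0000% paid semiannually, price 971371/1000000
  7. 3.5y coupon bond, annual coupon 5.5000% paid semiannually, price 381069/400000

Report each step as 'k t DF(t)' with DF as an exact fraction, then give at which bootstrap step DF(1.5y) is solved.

1 1/2 9947/10000
2 1 2379/2500
3 3/2 1811/2000
4 2 8609/10000
5 5/2 8529/10000
6 3 8101/10000
7 7/2 7833/10000
DF(1.5y) is solved at step 3

step 1 [0.5y] swap r/2=53/9947: DF=(1 − 53/9947·(0))/(1+53/9947) = 9947/10000 ≈ 0.994700
step 2 [1y] bond c/2=11/800: DF=(7826893/8000000 − 11/800·(0.994700))/(1+11/800) = 2379/2500 ≈ 0.951600
step 3 [1.5y] zero: DF = P = 1811/2000 ≈ 0.905500
step 4 [2y] zero: DF = P = 8609/10000 ≈ 0.860900
step 5 [2.5y] zero: DF = P = 8529/10000 ≈ 0.852900
step 6 [3y] bond c/2=3/100: DF=(971371/1000000 − 3/100·(0.994700+0.951600+0.905500+0.860900+0.852900))/(1+3/100) = 8101/10000 ≈ 0.810100
step 7 [3.5y] bond c/2=11/400: DF=(381069/400000 − 11/400·(0.994700+0.951600+0.905500+0.860900+0.852900+0.810100))/(1+11/400) = 7833/10000 ≈ 0.783300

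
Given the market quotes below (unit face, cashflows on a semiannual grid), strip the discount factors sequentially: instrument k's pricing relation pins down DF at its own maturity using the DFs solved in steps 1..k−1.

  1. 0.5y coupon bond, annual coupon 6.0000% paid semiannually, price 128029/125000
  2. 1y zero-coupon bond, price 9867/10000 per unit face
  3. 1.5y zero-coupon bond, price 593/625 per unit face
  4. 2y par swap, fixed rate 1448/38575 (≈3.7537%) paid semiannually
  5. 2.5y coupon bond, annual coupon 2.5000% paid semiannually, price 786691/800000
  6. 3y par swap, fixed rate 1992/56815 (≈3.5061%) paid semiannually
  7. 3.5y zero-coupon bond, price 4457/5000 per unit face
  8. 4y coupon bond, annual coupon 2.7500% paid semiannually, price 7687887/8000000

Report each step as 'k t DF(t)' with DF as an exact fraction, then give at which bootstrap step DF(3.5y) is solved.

1 1/2 1243/1250
2 1 9867/10000
3 3/2 593/625
4 2 2319/2500
5 5/2 2309/2500
6 3 2251/2500
7 7/2 4457/5000
8 4 2147/2500
DF(3.5y) is solved at step 7

step 1 [0.5y] bond c/2=3/100: DF=(128029/125000 − 3/100·(0))/(1+3/100) = 1243/1250 ≈ 0.994400
step 2 [1y] zero: DF = P = 9867/10000 ≈ 0.986700
step 3 [1.5y] zero: DF = P = 593/625 ≈ 0.948800
step 4 [2y] swap r/2=724/38575: DF=(1 − 724/38575·(0.994400+0.986700+0.948800))/(1+724/38575) = 2319/2500 ≈ 0.927600
step 5 [2.5y] bond c/2=1/80: DF=(786691/800000 − 1/80·(0.994400+0.986700+0.948800+0.927600))/(1+1/80) = 2309/2500 ≈ 0.923600
step 6 [3y] swap r/2=996/56815: DF=(1 − 996/56815·(0.994400+0.986700+0.948800+0.927600+0.923600))/(1+996/56815) = 2251/2500 ≈ 0.900400
step 7 [3.5y] zero: DF = P = 4457/5000 ≈ 0.891400
step 8 [4y] bond c/2=11/800: DF=(7687887/8000000 − 11/800·(0.994400+0.986700+0.948800+0.927600+0.923600+0.900400+0.891400))/(1+11/800) = 2147/2500 ≈ 0.858800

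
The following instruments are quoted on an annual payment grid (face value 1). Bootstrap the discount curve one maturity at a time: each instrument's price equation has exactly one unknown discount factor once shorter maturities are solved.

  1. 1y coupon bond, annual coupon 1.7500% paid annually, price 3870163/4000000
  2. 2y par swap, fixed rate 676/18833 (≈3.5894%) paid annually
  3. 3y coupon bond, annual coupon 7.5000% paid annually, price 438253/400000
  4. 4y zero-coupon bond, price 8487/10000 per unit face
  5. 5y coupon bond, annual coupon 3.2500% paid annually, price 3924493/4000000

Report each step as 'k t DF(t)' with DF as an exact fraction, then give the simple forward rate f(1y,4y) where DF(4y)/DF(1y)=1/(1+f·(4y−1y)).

1 1 9509/10000
2 2 2331/2500
3 3 4439/5000
4 4 8487/10000
5 5 8363/10000
f(1y,4y) = ((9509/10000)/(8487/10000) − 1)/(3) = 1022/25461 ≈ 4.0140%

step 1 [1y] bond c/1=7/400: DF=(3870163/4000000 − 7/400·(0))/(1+7/400) = 9509/10000 ≈ 0.950900
step 2 [2y] swap r/1=676/18833: DF=(1 − 676/18833·(0.950900))/(1+676/18833) = 2331/2500 ≈ 0.932400
step 3 [3y] bond c/1=3/40: DF=(438253/400000 − 3/40·(0.950900+0.932400))/(1+3/40) = 4439/5000 ≈ 0.887800
step 4 [4y] zero: DF = P = 8487/10000 ≈ 0.848700
step 5 [5y] bond c/1=13/400: DF=(3924493/4000000 − 13/400·(0.950900+0.932400+0.887800+0.848700))/(1+13/400) = 8363/10000 ≈ 0.836300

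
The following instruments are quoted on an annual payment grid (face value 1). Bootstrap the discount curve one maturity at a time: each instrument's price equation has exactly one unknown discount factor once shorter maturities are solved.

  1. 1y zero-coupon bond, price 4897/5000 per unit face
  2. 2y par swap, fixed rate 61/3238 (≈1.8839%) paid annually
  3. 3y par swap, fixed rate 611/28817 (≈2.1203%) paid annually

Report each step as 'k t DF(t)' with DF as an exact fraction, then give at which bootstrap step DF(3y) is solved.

1 1 4897/5000
2 2 4817/5000
3 3 9389/10000
DF(3y) is solved at step 3

step 1 [1y] zero: DF = P = 4897/5000 ≈ 0.979400
step 2 [2y] swap r/1=61/3238: DF=(1 − 61/3238·(0.979400))/(1+61/3238) = 4817/5000 ≈ 0.963400
step 3 [3y] swap r/1=611/28817: DF=(1 − 611/28817·(0.979400+0.963400))/(1+611/28817) = 9389/10000 ≈ 0.938900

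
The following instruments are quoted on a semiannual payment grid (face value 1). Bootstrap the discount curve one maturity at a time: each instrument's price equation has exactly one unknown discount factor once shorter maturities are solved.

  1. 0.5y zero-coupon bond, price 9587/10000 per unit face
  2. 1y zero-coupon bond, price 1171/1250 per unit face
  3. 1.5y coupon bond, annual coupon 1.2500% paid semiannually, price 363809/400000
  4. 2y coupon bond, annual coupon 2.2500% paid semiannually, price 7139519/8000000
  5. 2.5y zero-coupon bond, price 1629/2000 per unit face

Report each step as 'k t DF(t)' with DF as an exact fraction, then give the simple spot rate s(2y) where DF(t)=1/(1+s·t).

step 1 [0.5y] zero: DF = P = 9587/10000 ≈ 0.958700
step 2 [1y] zero: DF = P = 1171/1250 ≈ 0.936800
step 3 [1.5y] bond c/2=1/160: DF=(363809/400000 − 1/160·(0.958700+0.936800))/(1+1/160) = 8921/10000 ≈ 0.892100
step 4 [2y] bond c/2=9/800: DF=(7139519/8000000 − 9/800·(0.958700+0.936800+0.892100))/(1+9/800) = 1703/2000 ≈ 0.851500
step 5 [2.5y] zero: DF = P = 1629/2000 ≈ 0.814500

1 1/2 9587/10000
2 1 1171/1250
3 3/2 8921/10000
4 2 1703/2000
5 5/2 1629/2000
s(2y) = (1/(1703/2000) − 1)/(2) = 297/3406 ≈ 8.7199%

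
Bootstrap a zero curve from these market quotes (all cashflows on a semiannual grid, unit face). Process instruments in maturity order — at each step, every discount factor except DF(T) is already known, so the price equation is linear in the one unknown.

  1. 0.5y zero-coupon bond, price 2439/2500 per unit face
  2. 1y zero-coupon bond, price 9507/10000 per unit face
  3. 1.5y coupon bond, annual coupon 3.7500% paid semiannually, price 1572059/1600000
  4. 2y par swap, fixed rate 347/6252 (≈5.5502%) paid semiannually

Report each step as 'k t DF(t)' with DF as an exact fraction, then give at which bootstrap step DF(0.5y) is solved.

1 1/2 2439/2500
2 1 9507/10000
3 3/2 929/1000
4 2 8959/10000
DF(0.5y) is solved at step 1

step 1 [0.5y] zero: DF = P = 2439/2500 ≈ 0.975600
step 2 [1y] zero: DF = P = 9507/10000 ≈ 0.950700
step 3 [1.5y] bond c/2=3/160: DF=(1572059/1600000 − 3/160·(0.975600+0.950700))/(1+3/160) = 929/1000 ≈ 0.929000
step 4 [2y] swap r/2=347/12504: DF=(1 − 347/12504·(0.975600+0.950700+0.929000))/(1+347/12504) = 8959/10000 ≈ 0.895900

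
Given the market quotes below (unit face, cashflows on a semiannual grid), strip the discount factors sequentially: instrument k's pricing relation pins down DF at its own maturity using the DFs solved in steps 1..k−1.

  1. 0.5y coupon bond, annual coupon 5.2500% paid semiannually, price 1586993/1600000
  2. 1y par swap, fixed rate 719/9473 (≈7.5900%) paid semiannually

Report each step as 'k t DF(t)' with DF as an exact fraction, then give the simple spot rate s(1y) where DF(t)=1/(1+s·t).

step 1 [0.5y] bond c/2=21/800: DF=(1586993/1600000 − 21/800·(0))/(1+21/800) = 1933/2000 ≈ 0.966500
step 2 [1y] swap r/2=719/18946: DF=(1 − 719/18946·(0.966500))/(1+719/18946) = 9281/10000 ≈ 0.928100

1 1/2 1933/2000
2 1 9281/10000
s(1y) = (1/(9281/10000) − 1)/(1) = 719/9281 ≈ 7.7470%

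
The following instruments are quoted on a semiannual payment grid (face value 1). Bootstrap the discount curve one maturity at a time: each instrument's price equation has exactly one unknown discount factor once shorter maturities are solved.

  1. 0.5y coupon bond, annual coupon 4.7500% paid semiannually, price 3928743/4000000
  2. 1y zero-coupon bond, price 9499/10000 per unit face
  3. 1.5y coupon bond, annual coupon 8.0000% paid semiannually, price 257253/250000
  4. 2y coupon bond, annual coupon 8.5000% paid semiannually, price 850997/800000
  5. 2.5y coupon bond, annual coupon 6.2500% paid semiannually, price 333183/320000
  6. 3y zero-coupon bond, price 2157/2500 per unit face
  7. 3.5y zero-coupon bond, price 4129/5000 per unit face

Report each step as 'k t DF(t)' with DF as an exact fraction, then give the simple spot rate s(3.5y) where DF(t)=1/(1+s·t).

1 1/2 4797/5000
2 1 9499/10000
3 3/2 229/250
4 2 2263/2500
5 5/2 4483/5000
6 3 2157/2500
7 7/2 4129/5000
s(3.5y) = (1/(4129/5000) − 1)/(7/2) = 1742/28903 ≈ 6.0271%

step 1 [0.5y] bond c/2=19/800: DF=(3928743/4000000 − 19/800·(0))/(1+19/800) = 4797/5000 ≈ 0.959400
step 2 [1y] zero: DF = P = 9499/10000 ≈ 0.949900
step 3 [1.5y] bond c/2=1/25: DF=(257253/250000 − 1/25·(0.959400+0.949900))/(1+1/25) = 229/250 ≈ 0.916000
step 4 [2y] bond c/2=17/400: DF=(850997/800000 − 17/400·(0.959400+0.949900+0.916000))/(1+17/400) = 2263/2500 ≈ 0.905200
step 5 [2.5y] bond c/2=1/32: DF=(333183/320000 − 1/32·(0.959400+0.949900+0.916000+0.905200))/(1+1/32) = 4483/5000 ≈ 0.896600
step 6 [3y] zero: DF = P = 2157/2500 ≈ 0.862800
step 7 [3.5y] zero: DF = P = 4129/5000 ≈ 0.825800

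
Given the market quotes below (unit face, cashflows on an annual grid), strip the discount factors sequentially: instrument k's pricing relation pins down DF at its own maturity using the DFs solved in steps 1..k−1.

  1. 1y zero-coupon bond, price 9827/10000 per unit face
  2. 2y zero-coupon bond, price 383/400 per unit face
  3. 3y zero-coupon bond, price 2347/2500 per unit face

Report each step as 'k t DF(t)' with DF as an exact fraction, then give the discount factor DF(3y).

step 1 [1y] zero: DF = P = 9827/10000 ≈ 0.982700
step 2 [2y] zero: DF = P = 383/400 ≈ 0.957500
step 3 [3y] zero: DF = P = 2347/2500 ≈ 0.938800

1 1 9827/10000
2 2 383/400
3 3 2347/2500
DF(3y) = 2347/2500 ≈ 0.938800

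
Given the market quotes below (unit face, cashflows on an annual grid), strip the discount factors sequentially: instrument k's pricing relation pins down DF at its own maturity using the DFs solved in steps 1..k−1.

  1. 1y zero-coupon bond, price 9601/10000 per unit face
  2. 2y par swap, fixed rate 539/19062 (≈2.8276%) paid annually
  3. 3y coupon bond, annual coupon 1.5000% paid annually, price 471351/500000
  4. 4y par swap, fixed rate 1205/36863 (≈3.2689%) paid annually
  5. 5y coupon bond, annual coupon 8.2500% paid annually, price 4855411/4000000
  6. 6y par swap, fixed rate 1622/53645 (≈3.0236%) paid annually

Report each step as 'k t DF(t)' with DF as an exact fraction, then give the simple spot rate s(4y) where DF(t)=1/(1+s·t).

step 1 [1y] zero: DF = P = 9601/10000 ≈ 0.960100
step 2 [2y] swap r/1=539/19062: DF=(1 − 539/19062·(0.960100))/(1+539/19062) = 9461/10000 ≈ 0.946100
step 3 [3y] bond c/1=3/200: DF=(471351/500000 − 3/200·(0.960100+0.946100))/(1+3/200) = 4503/5000 ≈ 0.900600
step 4 [4y] swap r/1=1205/36863: DF=(1 − 1205/36863·(0.960100+0.946100+0.900600))/(1+1205/36863) = 1759/2000 ≈ 0.879500
step 5 [5y] bond c/1=33/400: DF=(4855411/4000000 − 33/400·(0.960100+0.946100+0.900600+0.879500))/(1+33/400) = 2101/2500 ≈ 0.840400
step 6 [6y] swap r/1=1622/53645: DF=(1 − 1622/53645·(0.960100+0.946100+0.900600+0.879500+0.840400))/(1+1622/53645) = 4189/5000 ≈ 0.837800

1 1 9601/10000
2 2 9461/10000
3 3 4503/5000
4 4 1759/2000
5 5 2101/2500
6 6 4189/5000
s(4y) = (1/(1759/2000) − 1)/(4) = 241/7036 ≈ 3.4252%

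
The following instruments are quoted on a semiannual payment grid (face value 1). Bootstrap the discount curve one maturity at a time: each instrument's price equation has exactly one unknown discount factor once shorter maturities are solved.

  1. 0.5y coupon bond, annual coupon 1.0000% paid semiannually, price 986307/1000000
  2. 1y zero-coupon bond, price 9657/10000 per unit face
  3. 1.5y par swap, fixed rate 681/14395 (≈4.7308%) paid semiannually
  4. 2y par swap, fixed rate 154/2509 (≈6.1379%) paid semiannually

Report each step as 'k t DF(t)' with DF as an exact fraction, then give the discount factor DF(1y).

1 1/2 4907/5000
2 1 9657/10000
3 3/2 9319/10000
4 2 1769/2000
DF(1y) = 9657/10000 ≈ 0.965700

step 1 [0.5y] bond c/2=1/200: DF=(986307/1000000 − 1/200·(0))/(1+1/200) = 4907/5000 ≈ 0.981400
step 2 [1y] zero: DF = P = 9657/10000 ≈ 0.965700
step 3 [1.5y] swap r/2=681/28790: DF=(1 − 681/28790·(0.981400+0.965700))/(1+681/28790) = 9319/10000 ≈ 0.931900
step 4 [2y] swap r/2=77/2509: DF=(1 − 77/2509·(0.981400+0.965700+0.931900))/(1+77/2509) = 1769/2000 ≈ 0.884500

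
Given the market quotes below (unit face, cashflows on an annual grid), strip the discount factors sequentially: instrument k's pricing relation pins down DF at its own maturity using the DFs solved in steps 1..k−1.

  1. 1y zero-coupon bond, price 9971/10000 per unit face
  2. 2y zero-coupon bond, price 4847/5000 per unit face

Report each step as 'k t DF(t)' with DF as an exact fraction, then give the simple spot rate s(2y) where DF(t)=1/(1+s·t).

1 1 9971/10000
2 2 4847/5000
s(2y) = (1/(4847/5000) − 1)/(2) = 153/9694 ≈ 1.5783%

step 1 [1y] zero: DF = P = 9971/10000 ≈ 0.997100
step 2 [2y] zero: DF = P = 4847/5000 ≈ 0.969400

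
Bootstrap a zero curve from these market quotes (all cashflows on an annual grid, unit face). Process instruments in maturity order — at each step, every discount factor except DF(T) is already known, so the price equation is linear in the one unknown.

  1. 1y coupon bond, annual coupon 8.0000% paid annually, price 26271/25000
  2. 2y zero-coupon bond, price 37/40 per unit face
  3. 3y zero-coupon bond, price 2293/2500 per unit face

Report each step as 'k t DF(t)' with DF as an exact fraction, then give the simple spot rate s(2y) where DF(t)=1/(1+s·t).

1 1 973/1000
2 2 37/40
3 3 2293/2500
s(2y) = (1/(37/40) − 1)/(2) = 3/74 ≈ 4.0541%

step 1 [1y] bond c/1=2/25: DF=(26271/25000 − 2/25·(0))/(1+2/25) = 973/1000 ≈ 0.973000
step 2 [2y] zero: DF = P = 37/40 ≈ 0.925000
step 3 [3y] zero: DF = P = 2293/2500 ≈ 0.917200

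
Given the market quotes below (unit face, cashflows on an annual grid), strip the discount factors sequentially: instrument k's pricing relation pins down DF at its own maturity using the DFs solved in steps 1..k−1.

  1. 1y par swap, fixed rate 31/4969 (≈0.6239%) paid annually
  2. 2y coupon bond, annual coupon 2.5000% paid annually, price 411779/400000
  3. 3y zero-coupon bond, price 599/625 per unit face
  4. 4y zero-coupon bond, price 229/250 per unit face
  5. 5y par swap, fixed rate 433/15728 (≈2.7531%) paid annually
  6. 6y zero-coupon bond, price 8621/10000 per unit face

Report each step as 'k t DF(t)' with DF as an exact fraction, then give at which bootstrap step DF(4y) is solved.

1 1 4969/5000
2 2 9801/10000
3 3 599/625
4 4 229/250
5 5 8701/10000
6 6 8621/10000
DF(4y) is solved at step 4

step 1 [1y] swap r/1=31/4969: DF=(1 − 31/4969·(0))/(1+31/4969) = 4969/5000 ≈ 0.993800
step 2 [2y] bond c/1=1/40: DF=(411779/400000 − 1/40·(0.993800))/(1+1/40) = 9801/10000 ≈ 0.980100
step 3 [3y] zero: DF = P = 599/625 ≈ 0.958400
step 4 [4y] zero: DF = P = 229/250 ≈ 0.916000
step 5 [5y] swap r/1=433/15728: DF=(1 − 433/15728·(0.993800+0.980100+0.958400+0.916000))/(1+433/15728) = 8701/10000 ≈ 0.870100
step 6 [6y] zero: DF = P = 8621/10000 ≈ 0.862100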